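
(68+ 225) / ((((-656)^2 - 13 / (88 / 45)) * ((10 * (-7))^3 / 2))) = -6446 / 1623632646125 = -0.00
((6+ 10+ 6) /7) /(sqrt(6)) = 11 *sqrt(6) /21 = 1.28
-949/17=-55.82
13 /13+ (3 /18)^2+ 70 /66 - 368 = -144901 /396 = -365.91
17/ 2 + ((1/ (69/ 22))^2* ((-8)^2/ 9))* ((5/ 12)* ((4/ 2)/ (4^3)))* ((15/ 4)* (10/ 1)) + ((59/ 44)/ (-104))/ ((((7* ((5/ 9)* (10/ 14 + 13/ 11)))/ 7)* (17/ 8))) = 244637387047/ 27651316680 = 8.85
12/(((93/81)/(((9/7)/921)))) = 972/66619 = 0.01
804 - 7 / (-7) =805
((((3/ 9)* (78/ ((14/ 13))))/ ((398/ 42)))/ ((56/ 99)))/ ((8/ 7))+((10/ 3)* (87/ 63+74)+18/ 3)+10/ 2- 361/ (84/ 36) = 12780185/ 114624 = 111.50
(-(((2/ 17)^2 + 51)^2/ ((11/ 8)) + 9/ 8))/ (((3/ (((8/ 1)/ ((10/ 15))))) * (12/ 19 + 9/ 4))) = -528924117170/ 201202089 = -2628.82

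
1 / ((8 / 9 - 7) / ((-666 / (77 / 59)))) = 353646 / 4235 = 83.51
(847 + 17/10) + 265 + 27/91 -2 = 1011917/910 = 1112.00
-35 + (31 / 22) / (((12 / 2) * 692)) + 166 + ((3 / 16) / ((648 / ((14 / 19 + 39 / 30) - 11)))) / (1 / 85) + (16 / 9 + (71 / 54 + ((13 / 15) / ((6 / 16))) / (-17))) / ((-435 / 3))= 130.76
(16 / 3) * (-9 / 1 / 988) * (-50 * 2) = 1200 / 247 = 4.86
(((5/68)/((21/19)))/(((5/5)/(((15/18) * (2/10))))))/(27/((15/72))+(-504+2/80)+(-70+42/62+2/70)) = -14725/589210191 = -0.00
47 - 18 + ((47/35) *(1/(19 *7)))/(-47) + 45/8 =1289427/37240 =34.62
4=4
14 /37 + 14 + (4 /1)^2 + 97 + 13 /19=90028 /703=128.06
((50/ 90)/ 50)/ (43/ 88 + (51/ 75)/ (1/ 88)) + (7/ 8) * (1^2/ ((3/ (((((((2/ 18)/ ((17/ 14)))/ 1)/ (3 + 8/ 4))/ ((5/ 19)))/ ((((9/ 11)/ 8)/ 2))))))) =0.40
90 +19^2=451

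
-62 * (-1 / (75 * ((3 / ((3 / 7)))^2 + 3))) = 31 / 1950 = 0.02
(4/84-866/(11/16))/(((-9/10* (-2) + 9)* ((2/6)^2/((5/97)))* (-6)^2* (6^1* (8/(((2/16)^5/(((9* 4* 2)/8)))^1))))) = -0.00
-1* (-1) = 1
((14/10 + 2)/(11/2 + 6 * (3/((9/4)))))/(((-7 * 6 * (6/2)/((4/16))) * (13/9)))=-17/49140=-0.00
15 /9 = 5 /3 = 1.67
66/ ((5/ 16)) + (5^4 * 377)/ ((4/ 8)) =2357306/ 5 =471461.20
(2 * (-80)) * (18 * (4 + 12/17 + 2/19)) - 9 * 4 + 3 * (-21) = -4507497/323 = -13955.10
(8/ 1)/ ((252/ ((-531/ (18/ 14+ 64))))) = -118/ 457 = -0.26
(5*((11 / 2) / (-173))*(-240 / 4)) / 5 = 330 / 173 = 1.91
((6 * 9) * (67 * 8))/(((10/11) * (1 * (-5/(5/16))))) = -19899/10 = -1989.90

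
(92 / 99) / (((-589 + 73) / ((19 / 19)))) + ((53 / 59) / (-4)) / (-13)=606299 / 39181428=0.02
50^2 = 2500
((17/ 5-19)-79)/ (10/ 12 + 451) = -2838/ 13555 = -0.21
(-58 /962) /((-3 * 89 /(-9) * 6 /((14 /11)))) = -203 /470899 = -0.00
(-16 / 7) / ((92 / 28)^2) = -112 / 529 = -0.21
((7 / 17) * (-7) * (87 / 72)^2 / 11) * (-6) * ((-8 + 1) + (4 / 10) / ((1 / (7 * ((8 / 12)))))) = -288463 / 24480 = -11.78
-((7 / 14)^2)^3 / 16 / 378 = -1 / 387072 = -0.00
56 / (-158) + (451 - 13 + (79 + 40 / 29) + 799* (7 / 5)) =1636.62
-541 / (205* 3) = -541 / 615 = -0.88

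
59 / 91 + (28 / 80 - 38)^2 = 51621419 / 36400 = 1418.17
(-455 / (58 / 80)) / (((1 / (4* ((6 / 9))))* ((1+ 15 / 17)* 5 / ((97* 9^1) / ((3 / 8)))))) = -12004720 / 29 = -413955.86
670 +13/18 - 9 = 11911/18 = 661.72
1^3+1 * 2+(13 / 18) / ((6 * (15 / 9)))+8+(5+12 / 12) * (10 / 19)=48667 / 3420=14.23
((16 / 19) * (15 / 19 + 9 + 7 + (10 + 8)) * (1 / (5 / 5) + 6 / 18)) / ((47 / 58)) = 2453632 / 50901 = 48.20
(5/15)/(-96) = -1/288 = -0.00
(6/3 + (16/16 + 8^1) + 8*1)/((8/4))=19/2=9.50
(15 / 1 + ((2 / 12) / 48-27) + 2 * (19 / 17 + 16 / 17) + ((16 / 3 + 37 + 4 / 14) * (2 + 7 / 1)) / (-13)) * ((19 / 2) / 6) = -316465615 / 5346432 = -59.19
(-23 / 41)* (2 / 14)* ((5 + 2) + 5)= -276 / 287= -0.96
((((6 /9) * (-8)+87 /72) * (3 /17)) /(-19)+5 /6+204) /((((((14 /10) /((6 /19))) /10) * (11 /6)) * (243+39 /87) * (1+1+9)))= 0.09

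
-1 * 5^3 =-125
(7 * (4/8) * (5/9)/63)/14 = 5/2268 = 0.00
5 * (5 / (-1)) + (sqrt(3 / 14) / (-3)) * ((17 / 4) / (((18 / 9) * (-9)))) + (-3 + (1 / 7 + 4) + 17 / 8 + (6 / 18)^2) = -10897 / 504 + 17 * sqrt(42) / 3024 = -21.58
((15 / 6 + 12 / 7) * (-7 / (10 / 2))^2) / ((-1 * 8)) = -413 / 400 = -1.03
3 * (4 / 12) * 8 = 8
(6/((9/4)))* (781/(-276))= -1562/207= -7.55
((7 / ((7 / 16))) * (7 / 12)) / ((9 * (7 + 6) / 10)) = 280 / 351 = 0.80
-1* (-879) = 879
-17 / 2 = -8.50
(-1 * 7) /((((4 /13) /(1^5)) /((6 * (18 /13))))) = -189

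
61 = 61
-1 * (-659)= 659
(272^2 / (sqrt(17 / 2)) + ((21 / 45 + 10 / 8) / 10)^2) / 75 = 10609 / 27000000 + 4352 * sqrt(34) / 75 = 338.35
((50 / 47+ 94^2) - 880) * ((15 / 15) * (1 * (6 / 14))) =160278 / 47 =3410.17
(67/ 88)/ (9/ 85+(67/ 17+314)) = 5695/ 2378992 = 0.00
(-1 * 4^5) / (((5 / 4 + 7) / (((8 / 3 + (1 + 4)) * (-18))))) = 17128.73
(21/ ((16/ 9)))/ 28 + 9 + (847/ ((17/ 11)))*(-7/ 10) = -2035753/ 5440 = -374.22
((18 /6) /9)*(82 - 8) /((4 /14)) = 259 /3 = 86.33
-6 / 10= -3 / 5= -0.60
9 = 9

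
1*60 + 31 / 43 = 60.72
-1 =-1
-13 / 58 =-0.22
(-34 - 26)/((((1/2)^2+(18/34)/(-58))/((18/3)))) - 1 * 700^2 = -491494.57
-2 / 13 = -0.15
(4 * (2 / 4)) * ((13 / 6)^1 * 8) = 104 / 3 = 34.67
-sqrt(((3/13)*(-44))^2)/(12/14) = -154/13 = -11.85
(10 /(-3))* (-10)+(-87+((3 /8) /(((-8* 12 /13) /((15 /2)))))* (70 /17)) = -721147 /13056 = -55.23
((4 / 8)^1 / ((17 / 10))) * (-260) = -1300 / 17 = -76.47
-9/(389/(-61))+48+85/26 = 532811/10114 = 52.68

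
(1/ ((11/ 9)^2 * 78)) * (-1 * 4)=-54/ 1573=-0.03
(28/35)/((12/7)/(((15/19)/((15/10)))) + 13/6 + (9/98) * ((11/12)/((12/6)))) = 9408/64279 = 0.15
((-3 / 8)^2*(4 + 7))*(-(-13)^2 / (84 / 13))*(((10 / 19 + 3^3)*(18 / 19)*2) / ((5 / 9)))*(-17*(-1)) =-52213117671 / 808640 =-64569.05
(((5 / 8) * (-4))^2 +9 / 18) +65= 287 / 4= 71.75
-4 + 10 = 6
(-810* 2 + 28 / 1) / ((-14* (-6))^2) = -199 / 882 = -0.23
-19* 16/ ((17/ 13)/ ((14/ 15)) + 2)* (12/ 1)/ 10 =-331968/ 3095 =-107.26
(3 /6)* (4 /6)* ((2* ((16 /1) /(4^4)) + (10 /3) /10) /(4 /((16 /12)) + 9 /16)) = 22 /513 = 0.04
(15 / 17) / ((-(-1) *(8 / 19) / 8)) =285 / 17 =16.76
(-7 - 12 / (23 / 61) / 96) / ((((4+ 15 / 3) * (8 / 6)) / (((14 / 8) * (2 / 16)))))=-9443 / 70656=-0.13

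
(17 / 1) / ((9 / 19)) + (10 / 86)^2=597452 / 16641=35.90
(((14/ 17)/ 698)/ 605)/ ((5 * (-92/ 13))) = -91/ 1651153900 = -0.00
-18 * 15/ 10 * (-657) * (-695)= -12328605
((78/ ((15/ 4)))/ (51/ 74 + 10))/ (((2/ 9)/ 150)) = 1038960/ 791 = 1313.48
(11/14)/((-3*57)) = -11/2394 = -0.00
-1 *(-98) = 98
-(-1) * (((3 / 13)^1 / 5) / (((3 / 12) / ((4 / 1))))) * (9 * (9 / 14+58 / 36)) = 6816 / 455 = 14.98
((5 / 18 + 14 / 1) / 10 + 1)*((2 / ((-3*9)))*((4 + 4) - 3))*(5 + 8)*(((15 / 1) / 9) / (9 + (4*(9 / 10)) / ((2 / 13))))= -142025 / 236196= -0.60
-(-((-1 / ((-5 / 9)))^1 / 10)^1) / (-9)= -1 / 50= -0.02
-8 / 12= -2 / 3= -0.67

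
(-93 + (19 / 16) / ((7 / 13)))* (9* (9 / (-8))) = 823689 / 896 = 919.30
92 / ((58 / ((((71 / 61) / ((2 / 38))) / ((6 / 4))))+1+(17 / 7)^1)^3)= 77467188840244 / 336064774078125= 0.23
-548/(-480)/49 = 137/5880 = 0.02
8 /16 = 1 /2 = 0.50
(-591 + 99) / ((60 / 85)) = -697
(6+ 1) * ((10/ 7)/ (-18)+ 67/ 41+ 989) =2558603/ 369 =6933.88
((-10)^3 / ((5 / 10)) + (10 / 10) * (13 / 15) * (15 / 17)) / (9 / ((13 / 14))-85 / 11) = -1017.40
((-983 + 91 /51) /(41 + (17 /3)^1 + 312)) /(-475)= 25021 /4344350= 0.01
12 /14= 6 /7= 0.86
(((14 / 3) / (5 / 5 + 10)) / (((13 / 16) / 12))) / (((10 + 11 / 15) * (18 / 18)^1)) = 1920 / 3289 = 0.58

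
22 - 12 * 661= -7910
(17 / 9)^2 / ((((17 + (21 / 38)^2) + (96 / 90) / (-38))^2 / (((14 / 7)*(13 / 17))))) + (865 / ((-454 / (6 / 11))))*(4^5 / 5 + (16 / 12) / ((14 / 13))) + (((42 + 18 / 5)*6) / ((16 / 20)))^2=367441141929360039502 / 3147250331519217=116749.89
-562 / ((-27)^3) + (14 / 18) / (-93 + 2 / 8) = 21038 / 1043199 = 0.02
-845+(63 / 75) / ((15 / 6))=-105583 / 125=-844.66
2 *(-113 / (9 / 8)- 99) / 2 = -1795 / 9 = -199.44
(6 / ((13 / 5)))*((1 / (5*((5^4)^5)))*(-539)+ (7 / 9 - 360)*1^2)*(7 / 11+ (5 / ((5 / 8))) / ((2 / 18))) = -60213.68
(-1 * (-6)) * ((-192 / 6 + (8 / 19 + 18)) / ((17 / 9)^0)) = -1548 / 19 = -81.47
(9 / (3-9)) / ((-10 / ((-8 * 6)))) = -36 / 5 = -7.20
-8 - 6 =-14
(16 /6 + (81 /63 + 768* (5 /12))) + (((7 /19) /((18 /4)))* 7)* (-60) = 115537 /399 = 289.57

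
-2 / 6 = -1 / 3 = -0.33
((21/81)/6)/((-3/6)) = -7/81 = -0.09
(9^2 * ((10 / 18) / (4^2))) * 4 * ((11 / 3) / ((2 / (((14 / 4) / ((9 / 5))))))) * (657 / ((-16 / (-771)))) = 325034325 / 256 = 1269665.33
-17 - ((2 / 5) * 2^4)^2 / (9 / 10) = -62.51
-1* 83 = -83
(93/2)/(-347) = -93/694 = -0.13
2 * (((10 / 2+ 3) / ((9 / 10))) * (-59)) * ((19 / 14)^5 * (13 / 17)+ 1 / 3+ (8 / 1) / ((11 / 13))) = -1184554226225 / 84858543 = -13959.16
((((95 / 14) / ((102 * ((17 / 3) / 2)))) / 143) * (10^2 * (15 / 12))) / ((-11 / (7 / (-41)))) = 11875 / 37276954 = 0.00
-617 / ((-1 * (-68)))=-617 / 68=-9.07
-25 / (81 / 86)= -2150 / 81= -26.54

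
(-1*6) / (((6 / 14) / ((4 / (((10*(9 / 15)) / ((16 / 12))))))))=-112 / 9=-12.44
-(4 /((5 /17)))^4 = -21381376 /625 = -34210.20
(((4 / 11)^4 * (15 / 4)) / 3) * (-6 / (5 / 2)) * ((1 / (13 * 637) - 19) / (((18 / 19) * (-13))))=-127548672 / 1576147573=-0.08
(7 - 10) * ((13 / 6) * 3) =-39 / 2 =-19.50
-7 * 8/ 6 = -28/ 3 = -9.33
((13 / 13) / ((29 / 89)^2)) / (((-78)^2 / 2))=0.00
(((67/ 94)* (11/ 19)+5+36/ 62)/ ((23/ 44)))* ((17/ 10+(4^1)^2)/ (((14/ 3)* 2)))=387637965/ 17827852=21.74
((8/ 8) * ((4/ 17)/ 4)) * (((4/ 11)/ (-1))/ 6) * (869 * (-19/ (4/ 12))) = 176.59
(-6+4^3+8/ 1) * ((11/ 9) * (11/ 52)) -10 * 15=-132.94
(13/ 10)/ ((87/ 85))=221/ 174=1.27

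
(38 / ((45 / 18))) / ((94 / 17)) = 2.75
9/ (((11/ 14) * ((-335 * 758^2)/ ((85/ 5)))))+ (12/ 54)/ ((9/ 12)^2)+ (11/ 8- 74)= -24774686510429/ 342997471080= -72.23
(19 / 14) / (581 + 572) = 19 / 16142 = 0.00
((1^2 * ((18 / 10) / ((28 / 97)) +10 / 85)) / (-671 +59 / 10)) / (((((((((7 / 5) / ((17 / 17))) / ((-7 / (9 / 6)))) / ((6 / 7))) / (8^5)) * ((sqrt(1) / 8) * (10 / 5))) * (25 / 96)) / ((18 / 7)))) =761064849408 / 21545545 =35323.54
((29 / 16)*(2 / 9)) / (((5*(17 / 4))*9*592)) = 29 / 8151840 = 0.00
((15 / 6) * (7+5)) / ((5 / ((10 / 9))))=20 / 3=6.67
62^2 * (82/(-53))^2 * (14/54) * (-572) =-103491612224/75843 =-1364550.61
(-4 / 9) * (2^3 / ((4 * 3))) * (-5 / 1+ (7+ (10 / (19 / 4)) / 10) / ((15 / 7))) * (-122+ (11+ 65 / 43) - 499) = -19508624 / 66177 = -294.79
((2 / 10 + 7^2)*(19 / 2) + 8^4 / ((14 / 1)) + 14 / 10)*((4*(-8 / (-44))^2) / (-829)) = -426368 / 3510815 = -0.12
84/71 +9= 723/71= 10.18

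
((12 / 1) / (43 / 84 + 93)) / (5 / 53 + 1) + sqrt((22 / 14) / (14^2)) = sqrt(77) / 98 + 26712 / 227795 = 0.21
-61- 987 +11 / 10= -10469 / 10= -1046.90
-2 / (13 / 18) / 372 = -3 / 403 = -0.01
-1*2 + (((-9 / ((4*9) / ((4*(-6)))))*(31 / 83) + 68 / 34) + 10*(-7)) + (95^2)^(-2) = -67.76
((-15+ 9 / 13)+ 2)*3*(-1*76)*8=291840 / 13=22449.23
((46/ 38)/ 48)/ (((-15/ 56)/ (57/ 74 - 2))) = 14651/ 126540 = 0.12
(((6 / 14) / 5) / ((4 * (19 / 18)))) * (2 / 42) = 9 / 9310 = 0.00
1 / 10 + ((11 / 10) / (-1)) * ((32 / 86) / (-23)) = 233 / 1978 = 0.12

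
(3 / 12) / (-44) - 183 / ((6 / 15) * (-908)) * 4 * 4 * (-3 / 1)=-966467 / 39952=-24.19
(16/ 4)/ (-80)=-1/ 20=-0.05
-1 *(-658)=658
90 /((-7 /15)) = -1350 /7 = -192.86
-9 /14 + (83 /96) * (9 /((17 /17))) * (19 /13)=31245 /2912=10.73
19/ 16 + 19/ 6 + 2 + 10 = 785/ 48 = 16.35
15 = 15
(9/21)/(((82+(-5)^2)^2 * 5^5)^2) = 3/8960519599609375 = 0.00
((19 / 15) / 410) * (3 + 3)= 19 / 1025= 0.02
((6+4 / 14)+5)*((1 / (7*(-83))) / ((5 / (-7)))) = 79 / 2905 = 0.03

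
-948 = -948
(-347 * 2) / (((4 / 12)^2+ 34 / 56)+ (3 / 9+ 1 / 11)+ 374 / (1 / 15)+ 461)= -1923768 / 16831979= -0.11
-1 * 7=-7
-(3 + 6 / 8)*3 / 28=-45 / 112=-0.40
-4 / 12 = -0.33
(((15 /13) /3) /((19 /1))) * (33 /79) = 165 /19513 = 0.01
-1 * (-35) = 35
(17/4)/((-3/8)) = -34/3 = -11.33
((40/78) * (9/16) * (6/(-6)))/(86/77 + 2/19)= -7315/30992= -0.24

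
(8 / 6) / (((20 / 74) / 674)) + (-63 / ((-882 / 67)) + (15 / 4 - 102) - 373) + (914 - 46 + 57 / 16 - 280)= 5796277 / 1680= 3450.16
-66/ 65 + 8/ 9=-74/ 585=-0.13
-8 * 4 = -32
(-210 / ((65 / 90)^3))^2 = 1499939078400 / 4826809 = 310751.70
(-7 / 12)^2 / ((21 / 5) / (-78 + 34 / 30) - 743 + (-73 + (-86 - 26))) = -56497 / 154086768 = -0.00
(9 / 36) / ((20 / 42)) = 0.52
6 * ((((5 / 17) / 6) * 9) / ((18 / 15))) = 75 / 34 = 2.21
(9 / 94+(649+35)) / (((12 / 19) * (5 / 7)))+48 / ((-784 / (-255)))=28226019 / 18424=1532.02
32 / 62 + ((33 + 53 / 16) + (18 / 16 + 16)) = 26761 / 496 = 53.95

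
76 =76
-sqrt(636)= -25.22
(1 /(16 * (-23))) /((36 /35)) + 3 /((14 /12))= 238219 /92736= 2.57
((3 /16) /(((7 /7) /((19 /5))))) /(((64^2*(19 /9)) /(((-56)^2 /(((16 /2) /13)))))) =17199 /40960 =0.42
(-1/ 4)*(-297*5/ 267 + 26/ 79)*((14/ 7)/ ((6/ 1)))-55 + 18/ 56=-54.24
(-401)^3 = -64481201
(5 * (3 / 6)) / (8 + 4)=5 / 24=0.21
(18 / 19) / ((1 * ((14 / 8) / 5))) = 360 / 133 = 2.71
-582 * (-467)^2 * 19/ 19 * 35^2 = -155486552550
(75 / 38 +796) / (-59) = -30323 / 2242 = -13.52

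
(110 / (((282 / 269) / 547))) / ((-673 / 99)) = -267064545 / 31631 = -8443.13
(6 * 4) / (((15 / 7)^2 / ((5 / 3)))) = 392 / 45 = 8.71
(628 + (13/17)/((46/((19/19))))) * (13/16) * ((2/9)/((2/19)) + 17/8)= 649082395/300288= 2161.53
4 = 4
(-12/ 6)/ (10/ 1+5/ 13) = -26/ 135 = -0.19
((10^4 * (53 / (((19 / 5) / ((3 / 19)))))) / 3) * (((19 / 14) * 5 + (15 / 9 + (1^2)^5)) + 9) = 1026875000 / 7581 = 135453.77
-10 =-10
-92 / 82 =-46 / 41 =-1.12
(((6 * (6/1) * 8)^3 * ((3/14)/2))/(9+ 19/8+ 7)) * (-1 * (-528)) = 25225592832/343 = 73544002.43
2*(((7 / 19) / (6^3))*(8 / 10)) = 7 / 2565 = 0.00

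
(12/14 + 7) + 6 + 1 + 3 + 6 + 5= 202/7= 28.86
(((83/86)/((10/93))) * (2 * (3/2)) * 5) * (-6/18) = -7719/172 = -44.88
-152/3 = -50.67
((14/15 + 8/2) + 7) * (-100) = -3580/3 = -1193.33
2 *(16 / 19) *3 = 96 / 19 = 5.05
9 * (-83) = -747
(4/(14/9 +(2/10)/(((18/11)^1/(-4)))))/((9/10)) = 25/6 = 4.17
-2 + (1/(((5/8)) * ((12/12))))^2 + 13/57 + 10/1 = 15373/1425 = 10.79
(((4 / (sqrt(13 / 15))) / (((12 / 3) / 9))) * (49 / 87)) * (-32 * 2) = -9408 * sqrt(195) / 377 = -348.48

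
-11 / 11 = -1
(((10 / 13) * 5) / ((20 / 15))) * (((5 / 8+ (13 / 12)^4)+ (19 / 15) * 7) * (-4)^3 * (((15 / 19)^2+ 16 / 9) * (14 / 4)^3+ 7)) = -220614.28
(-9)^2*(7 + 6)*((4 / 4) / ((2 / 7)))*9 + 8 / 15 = 33170.03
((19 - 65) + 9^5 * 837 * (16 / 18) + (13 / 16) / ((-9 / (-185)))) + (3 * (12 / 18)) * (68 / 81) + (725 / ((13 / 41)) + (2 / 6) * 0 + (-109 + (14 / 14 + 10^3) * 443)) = 747681368185 / 16848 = 44378048.92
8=8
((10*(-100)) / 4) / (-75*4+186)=125 / 57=2.19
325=325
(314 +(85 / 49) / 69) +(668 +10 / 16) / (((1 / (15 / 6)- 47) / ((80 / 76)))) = 8948335801 / 29935374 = 298.92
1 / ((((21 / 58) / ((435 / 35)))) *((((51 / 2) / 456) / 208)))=106356224 / 833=127678.54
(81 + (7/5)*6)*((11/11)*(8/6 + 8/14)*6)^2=572160/49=11676.73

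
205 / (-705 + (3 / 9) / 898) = -552270 / 1899269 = -0.29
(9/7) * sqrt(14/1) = 9 * sqrt(14)/7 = 4.81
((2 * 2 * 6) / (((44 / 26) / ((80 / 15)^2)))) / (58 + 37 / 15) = 66560 / 9977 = 6.67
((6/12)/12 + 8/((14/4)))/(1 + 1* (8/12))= 391/280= 1.40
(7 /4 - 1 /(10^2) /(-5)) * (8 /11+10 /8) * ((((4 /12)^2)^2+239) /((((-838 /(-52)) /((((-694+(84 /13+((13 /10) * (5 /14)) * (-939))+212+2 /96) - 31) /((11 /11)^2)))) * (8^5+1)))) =-8715183037 /5897749725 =-1.48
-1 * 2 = -2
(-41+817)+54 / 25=778.16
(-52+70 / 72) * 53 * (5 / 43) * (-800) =97361000 / 387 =251578.81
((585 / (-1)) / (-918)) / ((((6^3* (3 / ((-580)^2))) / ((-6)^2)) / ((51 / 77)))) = 5466500 / 693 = 7888.17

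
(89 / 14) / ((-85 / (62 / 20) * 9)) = -2759 / 107100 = -0.03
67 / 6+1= 73 / 6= 12.17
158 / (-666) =-79 / 333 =-0.24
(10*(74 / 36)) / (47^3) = 185 / 934407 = 0.00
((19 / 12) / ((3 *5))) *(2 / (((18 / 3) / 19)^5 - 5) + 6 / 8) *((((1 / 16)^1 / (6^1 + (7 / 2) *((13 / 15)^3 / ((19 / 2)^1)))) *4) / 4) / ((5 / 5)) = 468651057375 / 1267375022272256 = 0.00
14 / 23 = 0.61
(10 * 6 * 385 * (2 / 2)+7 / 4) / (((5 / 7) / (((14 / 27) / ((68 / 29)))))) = 131310347 / 18360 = 7151.98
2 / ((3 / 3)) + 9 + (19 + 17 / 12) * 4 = 278 / 3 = 92.67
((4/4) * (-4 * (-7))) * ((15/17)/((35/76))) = 912/17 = 53.65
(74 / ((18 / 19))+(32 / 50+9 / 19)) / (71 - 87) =-4.95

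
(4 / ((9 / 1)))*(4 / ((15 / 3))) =16 / 45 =0.36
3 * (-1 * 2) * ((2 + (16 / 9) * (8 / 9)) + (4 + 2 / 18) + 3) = -1732 / 27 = -64.15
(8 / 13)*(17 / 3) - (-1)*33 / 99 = 149 / 39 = 3.82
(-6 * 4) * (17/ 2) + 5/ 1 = -199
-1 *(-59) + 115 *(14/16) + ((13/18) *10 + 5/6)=12073/72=167.68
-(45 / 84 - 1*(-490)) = -13735 / 28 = -490.54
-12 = -12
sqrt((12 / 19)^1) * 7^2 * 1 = 38.94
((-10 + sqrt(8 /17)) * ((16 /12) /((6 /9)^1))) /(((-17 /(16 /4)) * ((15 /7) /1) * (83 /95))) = 10640 /4233-2128 * sqrt(34) /71961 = 2.34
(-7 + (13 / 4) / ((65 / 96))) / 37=-11 / 185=-0.06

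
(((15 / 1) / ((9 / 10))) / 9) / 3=50 / 81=0.62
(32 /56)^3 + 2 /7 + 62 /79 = 34064 /27097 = 1.26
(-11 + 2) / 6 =-3 / 2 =-1.50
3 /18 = 1 /6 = 0.17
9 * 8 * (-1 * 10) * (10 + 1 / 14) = -50760 / 7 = -7251.43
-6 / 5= -1.20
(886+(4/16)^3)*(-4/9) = -56705/144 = -393.78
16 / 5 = 3.20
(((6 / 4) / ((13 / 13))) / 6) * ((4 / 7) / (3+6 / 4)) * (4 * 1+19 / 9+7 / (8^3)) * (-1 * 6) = -28223 / 24192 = -1.17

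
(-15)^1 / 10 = -3 / 2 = -1.50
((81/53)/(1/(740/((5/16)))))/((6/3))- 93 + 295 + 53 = 109419/53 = 2064.51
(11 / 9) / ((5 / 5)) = 11 / 9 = 1.22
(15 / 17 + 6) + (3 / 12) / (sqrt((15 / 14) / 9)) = sqrt(210) / 20 + 117 / 17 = 7.61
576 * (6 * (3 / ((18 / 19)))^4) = 1042568 / 3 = 347522.67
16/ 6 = 8/ 3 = 2.67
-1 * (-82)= 82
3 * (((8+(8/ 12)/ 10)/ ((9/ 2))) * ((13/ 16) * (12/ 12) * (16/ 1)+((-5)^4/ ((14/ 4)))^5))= 246175130225958274/ 252105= 976478571333.21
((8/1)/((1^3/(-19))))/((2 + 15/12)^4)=-38912/28561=-1.36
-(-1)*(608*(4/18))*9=1216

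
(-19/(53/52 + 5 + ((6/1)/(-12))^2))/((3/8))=-3952/489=-8.08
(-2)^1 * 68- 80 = -216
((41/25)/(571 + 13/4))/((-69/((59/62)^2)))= -142721/3807794325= -0.00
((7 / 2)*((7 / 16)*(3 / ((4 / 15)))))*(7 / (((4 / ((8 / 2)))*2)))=15435 / 256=60.29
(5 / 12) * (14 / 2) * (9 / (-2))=-105 / 8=-13.12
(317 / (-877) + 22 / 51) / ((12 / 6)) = 3127 / 89454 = 0.03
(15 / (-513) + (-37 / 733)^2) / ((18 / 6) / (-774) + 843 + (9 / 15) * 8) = -1054508780 / 33493762924761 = -0.00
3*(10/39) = 0.77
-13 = -13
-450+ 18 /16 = -3591 /8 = -448.88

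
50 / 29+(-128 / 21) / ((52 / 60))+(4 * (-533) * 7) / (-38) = 19426028 / 50141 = 387.43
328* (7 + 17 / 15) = 40016 / 15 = 2667.73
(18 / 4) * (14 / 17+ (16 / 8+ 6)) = 675 / 17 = 39.71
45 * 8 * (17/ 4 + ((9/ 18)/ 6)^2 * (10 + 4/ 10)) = 1556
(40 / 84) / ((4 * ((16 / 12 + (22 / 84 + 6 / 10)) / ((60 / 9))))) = 500 / 1383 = 0.36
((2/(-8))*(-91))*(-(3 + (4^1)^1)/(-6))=637/24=26.54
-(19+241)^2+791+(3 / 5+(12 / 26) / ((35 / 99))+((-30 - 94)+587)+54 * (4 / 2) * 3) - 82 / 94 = -1411858376 / 21385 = -66020.97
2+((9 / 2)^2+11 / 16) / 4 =463 / 64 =7.23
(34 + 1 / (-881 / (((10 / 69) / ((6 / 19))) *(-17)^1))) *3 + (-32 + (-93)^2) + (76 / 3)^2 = 1707101806 / 182367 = 9360.80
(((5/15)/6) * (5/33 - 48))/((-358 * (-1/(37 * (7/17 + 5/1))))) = -1343729/903771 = -1.49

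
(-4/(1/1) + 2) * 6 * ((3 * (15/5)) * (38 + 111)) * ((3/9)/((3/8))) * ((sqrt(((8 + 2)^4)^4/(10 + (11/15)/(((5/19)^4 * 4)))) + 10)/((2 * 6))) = -5960000000000 * sqrt(27127965)/1808531 -11920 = -17164423135.38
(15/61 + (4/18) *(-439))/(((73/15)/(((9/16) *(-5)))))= 4006725/71248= 56.24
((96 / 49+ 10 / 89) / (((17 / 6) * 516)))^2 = 20403289 / 10162649027881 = 0.00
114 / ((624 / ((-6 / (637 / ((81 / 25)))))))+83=68727683 / 828100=82.99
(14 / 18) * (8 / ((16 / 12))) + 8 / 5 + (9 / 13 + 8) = 2917 / 195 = 14.96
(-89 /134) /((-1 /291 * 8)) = 25899 /1072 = 24.16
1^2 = 1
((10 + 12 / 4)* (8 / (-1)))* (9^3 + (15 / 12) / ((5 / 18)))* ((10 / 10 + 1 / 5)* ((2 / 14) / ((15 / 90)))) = -2746224 / 35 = -78463.54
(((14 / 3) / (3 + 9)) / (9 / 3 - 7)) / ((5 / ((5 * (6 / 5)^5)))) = -756 / 3125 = -0.24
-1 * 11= -11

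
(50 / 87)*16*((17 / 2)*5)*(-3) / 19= -61.71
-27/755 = -0.04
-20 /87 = -0.23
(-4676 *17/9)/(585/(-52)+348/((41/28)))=-13036688/334179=-39.01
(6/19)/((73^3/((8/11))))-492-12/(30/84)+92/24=-1272660166669/2439136590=-521.77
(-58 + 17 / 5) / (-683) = 273 / 3415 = 0.08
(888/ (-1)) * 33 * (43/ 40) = -157509/ 5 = -31501.80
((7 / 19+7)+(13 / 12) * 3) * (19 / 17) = 807 / 68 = 11.87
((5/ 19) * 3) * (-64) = -960/ 19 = -50.53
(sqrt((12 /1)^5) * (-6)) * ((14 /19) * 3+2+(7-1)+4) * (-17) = 7931520 * sqrt(3) /19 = 723041.87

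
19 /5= 3.80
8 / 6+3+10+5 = 58 / 3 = 19.33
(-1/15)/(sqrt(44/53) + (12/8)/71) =7526/4433695 - 40328 * sqrt(583)/13301085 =-0.07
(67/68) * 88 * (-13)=-19162/17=-1127.18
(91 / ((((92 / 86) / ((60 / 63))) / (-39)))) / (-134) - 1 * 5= 18.58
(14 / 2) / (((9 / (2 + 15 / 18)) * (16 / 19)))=2261 / 864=2.62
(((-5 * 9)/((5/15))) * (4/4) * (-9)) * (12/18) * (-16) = -12960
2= 2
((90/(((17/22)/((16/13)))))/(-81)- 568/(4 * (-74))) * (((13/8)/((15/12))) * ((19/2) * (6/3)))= 208601/56610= 3.68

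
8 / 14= 4 / 7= 0.57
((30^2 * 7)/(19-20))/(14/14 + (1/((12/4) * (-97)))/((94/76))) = -86165100/13639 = -6317.55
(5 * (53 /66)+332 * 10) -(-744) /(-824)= 22590517 /6798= 3323.11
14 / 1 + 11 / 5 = 81 / 5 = 16.20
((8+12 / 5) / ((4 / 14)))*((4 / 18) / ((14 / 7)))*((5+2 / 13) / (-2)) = -469 / 45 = -10.42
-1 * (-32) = 32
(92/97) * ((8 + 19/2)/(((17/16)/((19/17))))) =489440/28033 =17.46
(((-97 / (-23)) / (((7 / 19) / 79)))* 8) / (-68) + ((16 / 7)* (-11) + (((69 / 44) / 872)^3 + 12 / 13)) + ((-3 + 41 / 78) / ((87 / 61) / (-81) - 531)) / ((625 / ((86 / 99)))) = -10248525021669329323147830381 / 78465751170422949498880000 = -130.61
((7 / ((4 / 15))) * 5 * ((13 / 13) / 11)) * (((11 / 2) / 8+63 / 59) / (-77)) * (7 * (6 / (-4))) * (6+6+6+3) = 54805275 / 913792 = 59.98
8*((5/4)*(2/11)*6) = 120/11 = 10.91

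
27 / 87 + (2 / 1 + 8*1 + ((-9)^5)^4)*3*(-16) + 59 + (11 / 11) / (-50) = -846173515950362245159629 / 1450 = -583567942034732582868.71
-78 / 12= -13 / 2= -6.50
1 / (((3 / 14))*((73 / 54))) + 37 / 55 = 16561 / 4015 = 4.12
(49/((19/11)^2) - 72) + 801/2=249035/722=344.92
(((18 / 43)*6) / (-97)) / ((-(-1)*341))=-108 / 1422311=-0.00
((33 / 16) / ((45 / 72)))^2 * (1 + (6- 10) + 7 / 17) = -11979 / 425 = -28.19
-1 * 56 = -56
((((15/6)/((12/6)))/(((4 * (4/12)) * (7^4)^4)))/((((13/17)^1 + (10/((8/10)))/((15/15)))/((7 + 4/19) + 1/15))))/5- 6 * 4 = -136691031384437247491/5695459641018219380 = -24.00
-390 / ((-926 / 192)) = 37440 / 463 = 80.86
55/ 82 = 0.67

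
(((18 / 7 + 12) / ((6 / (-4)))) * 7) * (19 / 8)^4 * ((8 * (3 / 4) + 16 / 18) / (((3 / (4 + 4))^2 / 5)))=-343395835 / 648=-529931.84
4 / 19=0.21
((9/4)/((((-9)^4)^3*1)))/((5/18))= 1/34867844010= 0.00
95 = 95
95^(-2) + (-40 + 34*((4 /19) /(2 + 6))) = -352924 /9025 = -39.11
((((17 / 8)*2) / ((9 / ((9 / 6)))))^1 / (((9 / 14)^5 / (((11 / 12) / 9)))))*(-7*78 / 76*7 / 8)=-2002033033 / 484674192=-4.13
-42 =-42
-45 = -45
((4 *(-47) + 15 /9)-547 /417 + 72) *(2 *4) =-385792 /417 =-925.16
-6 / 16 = -3 / 8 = -0.38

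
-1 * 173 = -173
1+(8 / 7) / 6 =25 / 21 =1.19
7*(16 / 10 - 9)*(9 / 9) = -259 / 5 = -51.80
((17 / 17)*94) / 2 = 47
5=5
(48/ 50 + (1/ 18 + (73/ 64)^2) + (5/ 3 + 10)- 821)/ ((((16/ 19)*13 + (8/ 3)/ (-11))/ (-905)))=68225.50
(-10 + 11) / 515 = 1 / 515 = 0.00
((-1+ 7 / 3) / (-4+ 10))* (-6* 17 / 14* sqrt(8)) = -68* sqrt(2) / 21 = -4.58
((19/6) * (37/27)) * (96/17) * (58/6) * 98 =31966816/1377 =23214.83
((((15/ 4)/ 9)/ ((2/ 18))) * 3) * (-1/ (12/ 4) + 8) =345/ 4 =86.25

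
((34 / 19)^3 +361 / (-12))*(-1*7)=14031157 / 82308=170.47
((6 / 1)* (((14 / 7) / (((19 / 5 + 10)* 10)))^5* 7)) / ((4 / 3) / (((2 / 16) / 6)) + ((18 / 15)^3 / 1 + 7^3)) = 1750 / 26635975217253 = 0.00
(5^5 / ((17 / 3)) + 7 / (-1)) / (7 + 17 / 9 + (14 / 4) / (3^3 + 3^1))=1666080 / 27557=60.46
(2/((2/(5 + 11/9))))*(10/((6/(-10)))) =-2800/27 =-103.70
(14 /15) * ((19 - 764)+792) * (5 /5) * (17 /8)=5593 /60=93.22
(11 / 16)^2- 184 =-46983 / 256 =-183.53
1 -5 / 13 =8 / 13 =0.62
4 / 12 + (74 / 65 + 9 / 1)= 2042 / 195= 10.47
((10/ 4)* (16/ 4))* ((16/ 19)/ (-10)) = -16/ 19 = -0.84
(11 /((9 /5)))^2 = 3025 /81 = 37.35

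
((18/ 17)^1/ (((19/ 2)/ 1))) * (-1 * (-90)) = 3240/ 323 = 10.03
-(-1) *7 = 7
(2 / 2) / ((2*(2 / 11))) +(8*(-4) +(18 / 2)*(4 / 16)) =-27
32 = 32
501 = 501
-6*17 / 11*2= -204 / 11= -18.55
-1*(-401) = 401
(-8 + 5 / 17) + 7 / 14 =-245 / 34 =-7.21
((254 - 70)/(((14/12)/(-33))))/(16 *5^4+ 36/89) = -810612/1557563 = -0.52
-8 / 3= -2.67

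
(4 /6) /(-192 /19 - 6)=-0.04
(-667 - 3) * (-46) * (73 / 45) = 449972 / 9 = 49996.89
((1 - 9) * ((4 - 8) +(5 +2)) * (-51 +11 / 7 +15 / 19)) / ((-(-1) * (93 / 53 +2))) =8228568 / 26467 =310.90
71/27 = 2.63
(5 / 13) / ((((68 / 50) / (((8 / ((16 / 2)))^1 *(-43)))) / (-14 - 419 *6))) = 6794000 / 221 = 30742.08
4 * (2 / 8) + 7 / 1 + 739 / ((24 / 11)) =346.71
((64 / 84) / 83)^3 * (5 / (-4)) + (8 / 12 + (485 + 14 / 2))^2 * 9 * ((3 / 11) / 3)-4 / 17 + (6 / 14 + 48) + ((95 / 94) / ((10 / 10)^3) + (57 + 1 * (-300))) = 18466890992574765031 / 93081124536246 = 198395.66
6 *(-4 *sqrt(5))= -24 *sqrt(5)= -53.67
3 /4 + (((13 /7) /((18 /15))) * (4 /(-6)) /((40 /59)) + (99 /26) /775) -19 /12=-11934077 /5077800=-2.35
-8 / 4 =-2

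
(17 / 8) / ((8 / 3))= 51 / 64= 0.80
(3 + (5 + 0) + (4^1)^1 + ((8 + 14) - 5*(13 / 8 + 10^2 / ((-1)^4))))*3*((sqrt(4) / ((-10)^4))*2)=-11379 / 20000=-0.57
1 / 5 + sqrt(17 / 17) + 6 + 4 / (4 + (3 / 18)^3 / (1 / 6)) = 8.19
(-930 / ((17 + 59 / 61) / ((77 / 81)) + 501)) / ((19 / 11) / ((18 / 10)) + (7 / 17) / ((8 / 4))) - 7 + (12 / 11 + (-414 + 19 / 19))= -14768577529164 / 35126153623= -420.44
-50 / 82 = -25 / 41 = -0.61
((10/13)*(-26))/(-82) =10/41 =0.24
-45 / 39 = -15 / 13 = -1.15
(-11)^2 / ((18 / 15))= 605 / 6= 100.83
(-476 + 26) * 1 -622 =-1072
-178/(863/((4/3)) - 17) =-712/2521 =-0.28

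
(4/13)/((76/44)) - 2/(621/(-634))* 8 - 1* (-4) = 3146440/153387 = 20.51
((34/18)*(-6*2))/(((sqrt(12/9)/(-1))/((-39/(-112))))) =221*sqrt(3)/56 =6.84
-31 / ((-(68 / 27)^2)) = 22599 / 4624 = 4.89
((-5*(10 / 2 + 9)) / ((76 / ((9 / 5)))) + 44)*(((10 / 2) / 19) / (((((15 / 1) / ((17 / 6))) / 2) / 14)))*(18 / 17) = 22526 / 361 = 62.40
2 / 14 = 0.14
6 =6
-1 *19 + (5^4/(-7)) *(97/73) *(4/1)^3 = -3889709/511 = -7611.95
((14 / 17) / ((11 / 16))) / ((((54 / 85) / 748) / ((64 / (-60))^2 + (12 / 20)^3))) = 11599168 / 6075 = 1909.33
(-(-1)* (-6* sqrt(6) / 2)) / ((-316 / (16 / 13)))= 12* sqrt(6) / 1027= 0.03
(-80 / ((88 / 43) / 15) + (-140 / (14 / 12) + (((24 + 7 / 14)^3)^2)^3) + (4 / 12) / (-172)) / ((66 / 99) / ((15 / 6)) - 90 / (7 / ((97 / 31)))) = -4082644586248210379952775993928312255 / 16129402077184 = -253118160655400508210183.10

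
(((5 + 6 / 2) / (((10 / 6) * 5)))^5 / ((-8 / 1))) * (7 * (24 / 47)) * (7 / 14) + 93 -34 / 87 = 3690763252351 / 39931640625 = 92.43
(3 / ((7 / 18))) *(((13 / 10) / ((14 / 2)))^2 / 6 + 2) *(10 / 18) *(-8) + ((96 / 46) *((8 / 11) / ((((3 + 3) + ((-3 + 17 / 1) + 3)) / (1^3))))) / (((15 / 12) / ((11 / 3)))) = -62213586 / 907235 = -68.57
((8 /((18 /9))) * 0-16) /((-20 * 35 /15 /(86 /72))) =0.41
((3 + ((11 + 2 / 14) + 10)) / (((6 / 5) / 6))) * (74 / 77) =62530 / 539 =116.01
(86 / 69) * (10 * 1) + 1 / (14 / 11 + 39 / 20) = 624920 / 48921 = 12.77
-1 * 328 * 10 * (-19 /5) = 12464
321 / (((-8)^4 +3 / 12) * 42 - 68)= 642 / 343949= 0.00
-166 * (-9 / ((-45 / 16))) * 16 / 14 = -21248 / 35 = -607.09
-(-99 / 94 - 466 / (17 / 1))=45487 / 1598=28.46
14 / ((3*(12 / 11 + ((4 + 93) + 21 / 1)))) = 77 / 1965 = 0.04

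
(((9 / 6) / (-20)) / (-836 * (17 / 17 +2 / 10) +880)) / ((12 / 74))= 37 / 9856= 0.00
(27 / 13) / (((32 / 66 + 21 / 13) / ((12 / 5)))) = 10692 / 4505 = 2.37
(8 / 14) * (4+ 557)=2244 / 7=320.57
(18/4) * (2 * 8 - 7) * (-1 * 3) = -243/2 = -121.50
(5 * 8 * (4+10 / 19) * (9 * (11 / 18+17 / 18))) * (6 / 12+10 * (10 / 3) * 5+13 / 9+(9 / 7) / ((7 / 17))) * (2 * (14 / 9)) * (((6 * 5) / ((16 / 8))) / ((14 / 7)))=10156985.58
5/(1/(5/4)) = 25/4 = 6.25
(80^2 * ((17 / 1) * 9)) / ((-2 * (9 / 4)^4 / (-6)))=27852800 / 243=114620.58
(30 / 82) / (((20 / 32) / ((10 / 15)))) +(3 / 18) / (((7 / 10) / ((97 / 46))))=35341 / 39606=0.89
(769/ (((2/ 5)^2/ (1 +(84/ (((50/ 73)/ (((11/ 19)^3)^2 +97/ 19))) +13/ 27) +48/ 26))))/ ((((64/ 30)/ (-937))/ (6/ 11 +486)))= -26287339911601297370785/ 40365365898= -651235021082.86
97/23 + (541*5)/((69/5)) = 13816/69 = 200.23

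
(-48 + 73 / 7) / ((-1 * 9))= 263 / 63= 4.17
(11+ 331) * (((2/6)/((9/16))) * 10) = 6080/3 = 2026.67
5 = 5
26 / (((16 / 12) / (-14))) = -273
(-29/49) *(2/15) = -58/735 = -0.08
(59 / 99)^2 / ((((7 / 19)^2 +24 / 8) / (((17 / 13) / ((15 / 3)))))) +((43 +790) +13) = 610120675577 / 721157580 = 846.03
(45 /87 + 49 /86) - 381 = -947503 /2494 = -379.91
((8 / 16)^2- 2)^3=-343 / 64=-5.36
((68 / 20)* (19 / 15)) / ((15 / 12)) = 1292 / 375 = 3.45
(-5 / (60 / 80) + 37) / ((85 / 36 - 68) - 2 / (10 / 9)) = -5460 / 12139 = -0.45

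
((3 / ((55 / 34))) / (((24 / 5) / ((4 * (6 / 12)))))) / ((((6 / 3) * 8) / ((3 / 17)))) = 0.01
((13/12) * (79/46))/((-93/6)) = -1027/8556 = -0.12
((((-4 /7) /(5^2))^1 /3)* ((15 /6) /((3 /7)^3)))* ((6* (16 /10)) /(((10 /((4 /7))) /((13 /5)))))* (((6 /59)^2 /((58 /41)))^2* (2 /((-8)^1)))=29370432 /6369187875625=0.00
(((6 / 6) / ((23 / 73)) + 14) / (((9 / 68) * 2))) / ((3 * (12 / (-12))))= -21.63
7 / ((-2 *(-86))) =0.04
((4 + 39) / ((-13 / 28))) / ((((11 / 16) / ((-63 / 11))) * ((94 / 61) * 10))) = 18507888 / 369655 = 50.07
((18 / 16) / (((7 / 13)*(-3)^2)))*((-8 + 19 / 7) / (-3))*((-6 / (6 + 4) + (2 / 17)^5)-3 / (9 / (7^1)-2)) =6146599433 / 4174379580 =1.47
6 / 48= 1 / 8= 0.12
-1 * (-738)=738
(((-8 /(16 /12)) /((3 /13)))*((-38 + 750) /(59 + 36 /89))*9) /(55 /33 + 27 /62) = -2758028832 /2067217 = -1334.17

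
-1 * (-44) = 44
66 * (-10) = -660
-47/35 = -1.34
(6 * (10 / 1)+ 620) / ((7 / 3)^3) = 18360 / 343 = 53.53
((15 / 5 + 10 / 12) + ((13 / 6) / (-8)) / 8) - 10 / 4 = 499 / 384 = 1.30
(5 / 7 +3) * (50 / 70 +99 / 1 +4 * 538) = 409812 / 49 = 8363.51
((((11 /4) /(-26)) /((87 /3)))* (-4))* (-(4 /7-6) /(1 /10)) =2090 /2639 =0.79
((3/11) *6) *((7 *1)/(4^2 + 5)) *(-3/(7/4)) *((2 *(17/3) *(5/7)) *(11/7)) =-11.90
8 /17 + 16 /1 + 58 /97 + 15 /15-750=-1206955 /1649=-731.93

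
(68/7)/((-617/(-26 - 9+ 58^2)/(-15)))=3395580/4319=786.20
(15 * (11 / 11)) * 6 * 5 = 450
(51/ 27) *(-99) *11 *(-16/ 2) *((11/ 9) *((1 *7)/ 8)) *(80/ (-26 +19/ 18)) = -25342240/ 449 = -56441.51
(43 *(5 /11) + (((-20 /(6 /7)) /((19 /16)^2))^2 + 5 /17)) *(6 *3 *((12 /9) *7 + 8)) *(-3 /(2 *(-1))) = 3348906859480 /24370027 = 137419.09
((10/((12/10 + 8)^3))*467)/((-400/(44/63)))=-128425/12264336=-0.01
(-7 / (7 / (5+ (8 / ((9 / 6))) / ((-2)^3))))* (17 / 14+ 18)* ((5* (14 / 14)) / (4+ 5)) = -46.26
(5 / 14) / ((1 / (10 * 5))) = 125 / 7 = 17.86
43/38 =1.13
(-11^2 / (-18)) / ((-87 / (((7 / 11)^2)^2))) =-2401 / 189486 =-0.01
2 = 2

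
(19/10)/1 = 19/10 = 1.90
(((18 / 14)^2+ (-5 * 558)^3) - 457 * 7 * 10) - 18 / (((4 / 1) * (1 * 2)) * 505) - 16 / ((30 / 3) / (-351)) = -2149615018839853 / 98980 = -21717670426.75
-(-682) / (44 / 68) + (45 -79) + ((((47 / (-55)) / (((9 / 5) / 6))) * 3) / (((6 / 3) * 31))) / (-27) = 9391187 / 9207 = 1020.01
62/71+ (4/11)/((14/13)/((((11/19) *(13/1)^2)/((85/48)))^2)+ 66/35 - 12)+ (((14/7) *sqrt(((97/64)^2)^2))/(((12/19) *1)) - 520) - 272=-25059163388055217925161/31967764881969045504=-783.89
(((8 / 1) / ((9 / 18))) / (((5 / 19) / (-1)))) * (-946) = 287584 / 5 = 57516.80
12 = 12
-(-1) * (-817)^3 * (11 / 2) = -5998723643 / 2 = -2999361821.50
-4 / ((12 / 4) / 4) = -16 / 3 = -5.33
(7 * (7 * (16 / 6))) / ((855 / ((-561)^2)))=13707848 / 285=48097.71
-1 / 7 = -0.14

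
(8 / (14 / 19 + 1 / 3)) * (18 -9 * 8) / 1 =-24624 / 61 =-403.67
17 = 17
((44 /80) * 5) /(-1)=-11 /4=-2.75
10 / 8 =5 / 4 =1.25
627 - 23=604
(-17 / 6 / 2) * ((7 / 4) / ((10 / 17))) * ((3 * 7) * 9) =-127449 / 160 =-796.56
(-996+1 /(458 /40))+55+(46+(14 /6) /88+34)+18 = -50957525 /60456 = -842.89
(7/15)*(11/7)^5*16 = 2576816/36015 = 71.55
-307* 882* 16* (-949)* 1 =4111432416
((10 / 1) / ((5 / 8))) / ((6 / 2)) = 16 / 3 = 5.33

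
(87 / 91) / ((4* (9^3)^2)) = 29 / 64481508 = 0.00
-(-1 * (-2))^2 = -4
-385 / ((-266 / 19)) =55 / 2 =27.50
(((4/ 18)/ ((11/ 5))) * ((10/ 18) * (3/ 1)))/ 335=10/ 19899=0.00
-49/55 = -0.89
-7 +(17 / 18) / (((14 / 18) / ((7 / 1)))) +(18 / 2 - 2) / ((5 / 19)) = 281 / 10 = 28.10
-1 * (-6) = 6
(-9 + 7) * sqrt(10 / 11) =-2 * sqrt(110) / 11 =-1.91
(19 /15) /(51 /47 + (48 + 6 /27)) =2679 /104285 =0.03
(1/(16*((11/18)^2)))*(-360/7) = -7290/847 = -8.61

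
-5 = -5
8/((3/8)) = 64/3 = 21.33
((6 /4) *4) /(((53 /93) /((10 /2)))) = 2790 /53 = 52.64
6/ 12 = 1/ 2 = 0.50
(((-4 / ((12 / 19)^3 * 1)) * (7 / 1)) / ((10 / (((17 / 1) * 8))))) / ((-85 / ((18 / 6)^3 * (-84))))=-40330.92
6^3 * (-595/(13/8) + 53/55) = -56399976/715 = -78881.09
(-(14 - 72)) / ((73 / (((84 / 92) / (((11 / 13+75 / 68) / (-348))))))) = -374695776 / 2892917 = -129.52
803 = 803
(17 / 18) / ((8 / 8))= 0.94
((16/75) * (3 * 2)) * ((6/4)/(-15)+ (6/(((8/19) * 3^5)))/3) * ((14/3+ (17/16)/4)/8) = -370277/5832000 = -0.06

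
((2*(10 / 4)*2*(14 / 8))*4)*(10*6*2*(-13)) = -109200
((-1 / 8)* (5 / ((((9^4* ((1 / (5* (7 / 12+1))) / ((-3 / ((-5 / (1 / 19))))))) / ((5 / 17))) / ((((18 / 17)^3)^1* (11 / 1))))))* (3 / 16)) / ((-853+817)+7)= 275 / 465044928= 0.00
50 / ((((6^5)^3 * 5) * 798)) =5 / 187603808845824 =0.00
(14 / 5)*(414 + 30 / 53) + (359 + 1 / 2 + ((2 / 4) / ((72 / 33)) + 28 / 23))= 445197757 / 292560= 1521.73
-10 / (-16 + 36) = -1 / 2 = -0.50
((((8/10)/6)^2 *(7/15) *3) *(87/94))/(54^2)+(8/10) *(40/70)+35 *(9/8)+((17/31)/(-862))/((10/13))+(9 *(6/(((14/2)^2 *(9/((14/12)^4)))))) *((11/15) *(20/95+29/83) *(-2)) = 601040957656650773/15160563308331000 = 39.65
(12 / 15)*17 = 68 / 5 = 13.60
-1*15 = -15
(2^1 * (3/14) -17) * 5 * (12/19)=-52.33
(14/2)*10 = 70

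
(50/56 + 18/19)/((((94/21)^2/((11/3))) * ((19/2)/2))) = 226149/3189796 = 0.07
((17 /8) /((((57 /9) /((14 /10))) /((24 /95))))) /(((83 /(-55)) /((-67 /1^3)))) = 789327 /149815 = 5.27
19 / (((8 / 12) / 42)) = 1197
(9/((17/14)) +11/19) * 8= 20648/323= 63.93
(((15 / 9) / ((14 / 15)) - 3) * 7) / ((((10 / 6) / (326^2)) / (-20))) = 10840152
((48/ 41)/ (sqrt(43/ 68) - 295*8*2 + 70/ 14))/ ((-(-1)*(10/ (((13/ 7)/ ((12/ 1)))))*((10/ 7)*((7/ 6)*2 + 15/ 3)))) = -30498/ 83144779135 - 39*sqrt(731)/ 17044679722675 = -0.00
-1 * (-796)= 796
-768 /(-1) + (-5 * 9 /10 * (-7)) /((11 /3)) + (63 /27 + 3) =51607 /66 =781.92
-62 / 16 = -3.88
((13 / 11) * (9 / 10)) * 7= 819 / 110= 7.45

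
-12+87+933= 1008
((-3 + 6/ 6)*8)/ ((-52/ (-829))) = -3316/ 13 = -255.08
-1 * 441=-441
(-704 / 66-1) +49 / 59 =-1918 / 177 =-10.84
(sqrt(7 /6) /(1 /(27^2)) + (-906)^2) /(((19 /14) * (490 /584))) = 70956 * sqrt(42) /665 + 479368224 /665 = 721545.97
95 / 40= 19 / 8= 2.38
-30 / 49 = -0.61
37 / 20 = 1.85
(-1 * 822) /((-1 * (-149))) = -822 /149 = -5.52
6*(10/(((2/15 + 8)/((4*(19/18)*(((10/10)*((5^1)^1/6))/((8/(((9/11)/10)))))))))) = 1425/5368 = 0.27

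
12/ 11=1.09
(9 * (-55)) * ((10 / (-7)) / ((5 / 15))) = 2121.43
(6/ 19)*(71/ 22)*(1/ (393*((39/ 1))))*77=497/ 97071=0.01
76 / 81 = 0.94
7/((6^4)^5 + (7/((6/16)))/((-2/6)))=7/3656158440062920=0.00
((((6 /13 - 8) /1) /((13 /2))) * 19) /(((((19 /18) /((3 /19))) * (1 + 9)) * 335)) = -5292 /5378425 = -0.00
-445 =-445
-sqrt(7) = -2.65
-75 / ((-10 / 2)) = 15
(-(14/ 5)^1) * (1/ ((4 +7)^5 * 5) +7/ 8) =-39457551/ 16105100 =-2.45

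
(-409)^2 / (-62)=-167281 / 62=-2698.08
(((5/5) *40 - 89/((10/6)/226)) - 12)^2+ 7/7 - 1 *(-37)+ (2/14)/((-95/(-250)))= 482029474532/3325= 144971270.54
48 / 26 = 24 / 13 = 1.85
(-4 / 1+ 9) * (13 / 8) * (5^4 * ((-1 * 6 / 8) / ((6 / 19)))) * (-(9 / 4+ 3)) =16209375 / 256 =63317.87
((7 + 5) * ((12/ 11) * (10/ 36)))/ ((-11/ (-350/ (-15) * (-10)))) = 28000/ 363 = 77.13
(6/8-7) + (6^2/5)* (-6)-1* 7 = -56.45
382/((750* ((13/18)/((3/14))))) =1719/11375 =0.15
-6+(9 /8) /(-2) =-105 /16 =-6.56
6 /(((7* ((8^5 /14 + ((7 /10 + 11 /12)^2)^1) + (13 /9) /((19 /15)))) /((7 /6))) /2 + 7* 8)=957600 /1131400597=0.00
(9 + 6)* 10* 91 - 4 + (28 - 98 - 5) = 13571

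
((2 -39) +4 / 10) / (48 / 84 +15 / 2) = -4.53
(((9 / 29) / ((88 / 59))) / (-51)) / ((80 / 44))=-177 / 78880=-0.00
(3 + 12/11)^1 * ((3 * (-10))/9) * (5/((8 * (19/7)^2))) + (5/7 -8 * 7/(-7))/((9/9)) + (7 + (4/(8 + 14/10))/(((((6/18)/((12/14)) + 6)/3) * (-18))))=1748388559/120194228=14.55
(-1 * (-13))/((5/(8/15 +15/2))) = 3133/150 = 20.89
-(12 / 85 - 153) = 12993 / 85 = 152.86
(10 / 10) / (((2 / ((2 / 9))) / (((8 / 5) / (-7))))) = -8 / 315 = -0.03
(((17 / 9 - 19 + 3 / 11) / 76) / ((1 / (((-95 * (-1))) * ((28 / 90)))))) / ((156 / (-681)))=2648863 / 92664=28.59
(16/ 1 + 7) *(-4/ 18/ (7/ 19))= -874/ 63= -13.87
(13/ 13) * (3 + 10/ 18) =32/ 9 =3.56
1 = 1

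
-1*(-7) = 7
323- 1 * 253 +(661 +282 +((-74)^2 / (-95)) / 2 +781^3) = 45256149892 / 95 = 476380525.18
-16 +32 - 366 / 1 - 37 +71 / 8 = -3025 / 8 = -378.12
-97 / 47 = -2.06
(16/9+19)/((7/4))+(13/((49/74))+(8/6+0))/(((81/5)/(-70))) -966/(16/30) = -1889.97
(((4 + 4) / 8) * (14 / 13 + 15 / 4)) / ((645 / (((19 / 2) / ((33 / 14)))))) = 33383 / 1106820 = 0.03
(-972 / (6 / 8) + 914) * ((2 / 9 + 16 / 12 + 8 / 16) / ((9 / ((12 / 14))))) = -14134 / 189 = -74.78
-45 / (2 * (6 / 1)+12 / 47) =-235 / 64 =-3.67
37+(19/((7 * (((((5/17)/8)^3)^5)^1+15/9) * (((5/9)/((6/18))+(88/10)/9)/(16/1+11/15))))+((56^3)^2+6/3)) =760988112499281907757895511134971945646039713/24674576641392964830910689452309495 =30840979505.31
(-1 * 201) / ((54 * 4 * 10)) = -67 / 720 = -0.09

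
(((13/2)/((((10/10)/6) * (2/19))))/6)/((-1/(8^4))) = -252928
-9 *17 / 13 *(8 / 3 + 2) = -714 / 13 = -54.92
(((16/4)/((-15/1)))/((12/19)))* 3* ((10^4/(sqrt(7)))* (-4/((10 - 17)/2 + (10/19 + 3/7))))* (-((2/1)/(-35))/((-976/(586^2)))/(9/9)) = 49586382400* sqrt(7)/867237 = 151277.26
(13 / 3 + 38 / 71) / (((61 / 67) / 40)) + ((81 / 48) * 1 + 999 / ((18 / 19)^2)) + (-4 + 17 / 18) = 13553057 / 10224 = 1325.61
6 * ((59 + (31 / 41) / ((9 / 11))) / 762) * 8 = 176896 / 46863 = 3.77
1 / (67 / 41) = 41 / 67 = 0.61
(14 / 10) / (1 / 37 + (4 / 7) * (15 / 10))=1813 / 1145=1.58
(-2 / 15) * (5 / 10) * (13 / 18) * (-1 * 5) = 13 / 54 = 0.24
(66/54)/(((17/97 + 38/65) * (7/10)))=693550/301833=2.30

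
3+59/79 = 296/79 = 3.75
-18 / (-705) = 6 / 235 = 0.03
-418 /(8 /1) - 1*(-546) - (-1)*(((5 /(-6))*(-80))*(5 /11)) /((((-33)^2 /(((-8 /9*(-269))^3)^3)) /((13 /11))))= 51473505567645084125382202282941925 /612600124980492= 84024640983029895434.12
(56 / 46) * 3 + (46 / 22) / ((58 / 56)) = 41608 / 7337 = 5.67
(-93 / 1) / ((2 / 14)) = -651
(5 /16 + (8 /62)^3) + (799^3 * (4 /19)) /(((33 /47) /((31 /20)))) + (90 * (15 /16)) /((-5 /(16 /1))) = 354245596024285973 /1494316560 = 237061948.92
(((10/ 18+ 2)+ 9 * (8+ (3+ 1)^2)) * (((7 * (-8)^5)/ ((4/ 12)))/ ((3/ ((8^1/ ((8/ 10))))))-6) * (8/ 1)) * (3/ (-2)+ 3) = -18047350888/ 3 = -6015783629.33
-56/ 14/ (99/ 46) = -1.86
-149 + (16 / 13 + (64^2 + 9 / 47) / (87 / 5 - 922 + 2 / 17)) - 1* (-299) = 140637193 / 958659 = 146.70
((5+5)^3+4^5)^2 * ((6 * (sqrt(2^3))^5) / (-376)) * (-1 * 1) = 393271296 * sqrt(2) / 47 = 11833395.76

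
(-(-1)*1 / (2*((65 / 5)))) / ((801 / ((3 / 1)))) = 1 / 6942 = 0.00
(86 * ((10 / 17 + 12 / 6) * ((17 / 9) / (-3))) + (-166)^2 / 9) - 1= 78857 / 27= 2920.63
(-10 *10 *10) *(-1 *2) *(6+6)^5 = 497664000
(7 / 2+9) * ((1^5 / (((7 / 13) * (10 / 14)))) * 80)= 2600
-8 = -8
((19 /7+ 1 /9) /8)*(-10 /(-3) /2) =445 /756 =0.59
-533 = -533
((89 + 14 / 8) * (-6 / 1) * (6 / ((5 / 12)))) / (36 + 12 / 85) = -55539 / 256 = -216.95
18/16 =9/8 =1.12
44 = 44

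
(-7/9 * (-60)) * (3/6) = 70/3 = 23.33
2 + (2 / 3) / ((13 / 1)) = 80 / 39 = 2.05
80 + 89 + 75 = 244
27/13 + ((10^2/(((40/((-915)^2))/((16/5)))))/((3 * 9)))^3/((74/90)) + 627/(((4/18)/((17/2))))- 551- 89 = 107162378671014746341/5772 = 18565900670653975.46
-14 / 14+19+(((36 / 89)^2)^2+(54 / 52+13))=52307956769 / 1631298266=32.07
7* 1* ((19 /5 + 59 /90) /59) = 2807 /5310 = 0.53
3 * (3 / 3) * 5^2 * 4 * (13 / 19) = 3900 / 19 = 205.26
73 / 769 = 0.09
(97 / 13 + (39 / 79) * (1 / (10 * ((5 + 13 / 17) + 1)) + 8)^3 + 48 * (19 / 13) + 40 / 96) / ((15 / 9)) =1556606021673323 / 7809693125000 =199.32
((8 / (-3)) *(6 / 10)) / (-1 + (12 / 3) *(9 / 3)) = -8 / 55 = -0.15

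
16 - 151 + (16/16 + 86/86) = -133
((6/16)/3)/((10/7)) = 7/80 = 0.09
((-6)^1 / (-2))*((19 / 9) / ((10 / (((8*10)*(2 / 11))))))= 304 / 33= 9.21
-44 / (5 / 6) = -264 / 5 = -52.80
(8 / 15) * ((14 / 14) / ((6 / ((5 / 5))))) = 4 / 45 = 0.09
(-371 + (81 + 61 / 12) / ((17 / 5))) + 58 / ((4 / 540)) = 1526801 / 204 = 7484.32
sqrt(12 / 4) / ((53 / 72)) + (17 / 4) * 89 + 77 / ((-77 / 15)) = 72 * sqrt(3) / 53 + 1453 / 4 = 365.60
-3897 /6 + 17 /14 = -4538 /7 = -648.29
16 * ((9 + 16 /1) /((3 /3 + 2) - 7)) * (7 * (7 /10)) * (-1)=490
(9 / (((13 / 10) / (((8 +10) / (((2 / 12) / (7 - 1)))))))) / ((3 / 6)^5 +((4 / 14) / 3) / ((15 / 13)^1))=587865600 / 14911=39424.96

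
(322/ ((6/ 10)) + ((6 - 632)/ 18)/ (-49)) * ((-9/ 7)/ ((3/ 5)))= -1184915/ 1029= -1151.52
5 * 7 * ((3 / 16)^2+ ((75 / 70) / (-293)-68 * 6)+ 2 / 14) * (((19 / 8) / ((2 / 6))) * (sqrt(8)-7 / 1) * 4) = 427191945495 / 150016-61027420785 * sqrt(2) / 75008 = 1697021.21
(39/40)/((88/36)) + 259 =228271/880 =259.40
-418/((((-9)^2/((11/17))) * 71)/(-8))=36784/97767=0.38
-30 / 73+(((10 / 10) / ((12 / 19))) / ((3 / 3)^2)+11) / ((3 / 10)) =54575 / 1314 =41.53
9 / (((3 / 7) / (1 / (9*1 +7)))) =21 / 16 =1.31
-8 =-8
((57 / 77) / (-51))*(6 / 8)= -57 / 5236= -0.01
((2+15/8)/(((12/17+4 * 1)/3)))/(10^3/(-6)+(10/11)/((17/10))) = -886941/59648000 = -0.01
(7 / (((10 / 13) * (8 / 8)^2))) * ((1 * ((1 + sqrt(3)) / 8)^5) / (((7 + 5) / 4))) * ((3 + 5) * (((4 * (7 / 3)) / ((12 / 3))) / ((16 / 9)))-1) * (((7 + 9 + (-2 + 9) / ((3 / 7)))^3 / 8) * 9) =29982220723 / 11796480 + 17358127787 * sqrt(3) / 11796480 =5090.28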